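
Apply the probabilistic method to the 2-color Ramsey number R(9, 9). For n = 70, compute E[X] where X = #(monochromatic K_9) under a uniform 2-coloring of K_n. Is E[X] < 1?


E[X] = C(70, 9) · 2^{1 − 36} = 65033528560 · 2^{−35} = 65033528560/34359738368.
As a reduced fraction: E[X] = 4064595535/2147483648 ≈ 1.89272.
Is E[X] < 1? NO.
Since E[X] ≥ 1, the first-moment bound is inconclusive at n = 70; it does NOT by itself certify R(9, 9) > 70.

E[X] = 4064595535/2147483648 ≈ 1.89272; E[X] ≥ 1; first-moment method inconclusive here.


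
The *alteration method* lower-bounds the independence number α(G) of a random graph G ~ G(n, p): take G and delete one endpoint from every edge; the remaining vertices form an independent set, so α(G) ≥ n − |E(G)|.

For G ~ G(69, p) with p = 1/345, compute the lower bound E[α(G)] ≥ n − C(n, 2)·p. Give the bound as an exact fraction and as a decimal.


E[|E(G)|] = C(69, 2)·p = 2346 · (1/345) = 34/5.
E[α(G)] ≥ n − E[|E(G)|] = 69 − 34/5 = 311/5.
Numerically: ≈ 62.2000.
(This is only a lower bound; the true E[α(G)] may be larger.)

E[α(G)] ≥ 311/5 ≈ 62.2000.


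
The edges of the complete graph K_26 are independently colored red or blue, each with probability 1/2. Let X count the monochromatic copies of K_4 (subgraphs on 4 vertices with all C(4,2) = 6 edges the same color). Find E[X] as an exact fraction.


Let X = Σ_S X_S over the C(26, 4) = 14950 subsets S of size 4, where X_S = 1 if the K_4 on S is monochromatic.
For a fixed S, the K_4 on S has C(4, 2) = 6 edges. P[all 6 edges red] = (1/2)^6, and likewise for blue, so P[monochromatic] = 2·(1/2)^6 = 2^{1 − 6} = 1/32.
Summing: E[X] = C(26, 4) · 2^{1 − 6} = 14950 · 1/32 = 7475/16.
Numerically: E[X] ≈ 467.1875.

E[X] = C(26,4)·2^(1−C(4,2)) = 7475/16 ≈ 467.1875.


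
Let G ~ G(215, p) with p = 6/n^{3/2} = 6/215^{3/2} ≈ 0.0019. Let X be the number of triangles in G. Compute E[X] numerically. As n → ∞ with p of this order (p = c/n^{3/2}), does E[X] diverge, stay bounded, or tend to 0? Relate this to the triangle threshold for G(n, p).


Number of potential triangles: C(215, 3) = 1633355.
Each occurs with probability p³ ≈ (0.0019)³ ≈ 6.89415e-09.
By linearity: E[X] = C(215, 3)·p³ ≈ 1633355 · 6.89415e-09 ≈ 0.011.
Since α = 3/2 > 1, p = c/n^{3/2} = o(1/n) is below the triangle threshold p ~ 1/n. Asymptotically E[X] ~ (c³/6)·n^{3(1−α)} = (6³/6)·n^{-1.5} → 0, so by Markov's inequality G has no triangles w.h.p.

E[X] ≈ 0.011; in regime p = Θ(1/n^{3/2}) E[X] tends to 0 (below the triangle threshold p ~ 1/n).


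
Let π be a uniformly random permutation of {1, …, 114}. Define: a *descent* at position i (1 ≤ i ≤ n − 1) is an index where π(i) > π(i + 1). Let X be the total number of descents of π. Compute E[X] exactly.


Write X = Σ X_I over i = 1, …, 113, with X_I the indicator of one descent.
There are 113 indicators.
For each fixed i, the pair (π(i), π(i+1)) is a uniformly random ordered pair of distinct values from {1, …, 114}; by symmetry P[π(i) > π(i+1)] = 1/2.
By linearity: E[X] = 113 · (1/2) = (114 − 1) · (1/2) = 113/2 ≈ 56.500.

E[X] = 113/2 = 56.500.


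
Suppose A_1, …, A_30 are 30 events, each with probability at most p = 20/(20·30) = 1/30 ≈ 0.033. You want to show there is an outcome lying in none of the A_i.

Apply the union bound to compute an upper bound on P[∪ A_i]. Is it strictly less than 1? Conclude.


Union bound: P[∪_{i=1}^{30} A_i] ≤ Σ_i P[A_i] ≤ 30·p = 30·(1/30) = 1.
Numerically: 1 ≈ 1.000.
Is 1 < 1? NO.
Since the bound 1 is ≥ 1, the union bound is uninformative here; it does NOT by itself certify existence.

30·p = 1 ≈ 1.000; existence NOT certified by the union bound.


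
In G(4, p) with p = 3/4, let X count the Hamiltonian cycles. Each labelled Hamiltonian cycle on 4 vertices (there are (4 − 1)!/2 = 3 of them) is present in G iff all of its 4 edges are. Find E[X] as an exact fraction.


K_4 has (4 − 1)!/2 = 3 labelled Hamiltonian cycles.
For each such Hamiltonian cycle H, let X_H = 1 if all 4 edges of H are present in G. Then P[X_H = 1] = p^{4} = (3/4)^{4} = 81/256.
By linearity: E[X] = Σ_H E[X_H] = 3 · p^{4} = 3 · 81/256 = 243/256.
Numerically: E[X] ≈ 0.949219.

E[X] = 3 · (3/4)^{4} = 243/256 ≈ 0.949219.


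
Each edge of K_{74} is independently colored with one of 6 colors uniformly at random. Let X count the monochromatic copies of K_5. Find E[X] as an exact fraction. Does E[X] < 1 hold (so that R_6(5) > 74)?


E[X] = C(74, 5) · 6^{1 − 10} = 16108764 · 6^{−9} = 16108764/10077696.
As a reduced fraction: E[X] = 1342397/839808 ≈ 1.598457.
Is E[X] < 1? NO.
Since E[X] ≥ 1, the first-moment bound is inconclusive at n = 74; it does NOT by itself certify R_6(5) > 74.

E[X] = 1342397/839808 ≈ 1.598457; E[X] ≥ 1; first-moment method inconclusive here.


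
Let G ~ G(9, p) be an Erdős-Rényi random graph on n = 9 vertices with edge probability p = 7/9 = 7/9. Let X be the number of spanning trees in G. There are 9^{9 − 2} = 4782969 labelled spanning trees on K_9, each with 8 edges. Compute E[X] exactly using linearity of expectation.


K_9 has 9^{9 − 2} = 4782969 labelled spanning trees.
For each such spanning tree H, let X_H = 1 if all 8 edges of H are present in G. Then P[X_H = 1] = p^{8} = (7/9)^{8} = 5764801/43046721.
By linearity: E[X] = Σ_H E[X_H] = 4782969 · p^{8} = 4782969 · 5764801/43046721 = 5764801/9.
Numerically: E[X] ≈ 6.41e+05.

E[X] = 4782969 · (7/9)^{8} = 5764801/9 ≈ 6.41e+05.


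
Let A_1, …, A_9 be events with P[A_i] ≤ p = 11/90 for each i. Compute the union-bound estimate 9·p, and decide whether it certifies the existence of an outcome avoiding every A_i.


Union bound: P[∪_{i=1}^{9} A_i] ≤ Σ_i P[A_i] ≤ 9·p = 9·(11/90) = 11/10.
Numerically: 11/10 ≈ 1.1000000.
Is 11/10 < 1? NO.
Since the bound 11/10 is ≥ 1, the union bound is uninformative here; it does NOT by itself certify existence.

9·p = 11/10 ≈ 1.1000000; existence NOT certified by the union bound.


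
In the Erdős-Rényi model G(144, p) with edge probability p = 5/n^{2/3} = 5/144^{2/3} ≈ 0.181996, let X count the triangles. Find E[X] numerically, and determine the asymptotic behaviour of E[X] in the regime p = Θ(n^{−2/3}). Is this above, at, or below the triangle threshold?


Number of potential triangles: C(144, 3) = 487344.
Each occurs with probability p³ ≈ (0.181996)³ ≈ 6.02816358e-03.
By linearity: E[X] = C(144, 3)·p³ ≈ 487344 · 6.02816358e-03 ≈ 2937.789352.
Since α = 2/3 < 1, p = c/n^{2/3} ≫ 1/n is above the triangle threshold p ~ 1/n. Asymptotically E[X] ~ (c³/6)·n^{3(1−α)} = (5³/6)·n^{1} → ∞; triangles are abundant w.h.p.

E[X] ≈ 2937.789352; in regime p = Θ(1/n^{2/3}) E[X] diverges (above the triangle threshold p ~ 1/n).


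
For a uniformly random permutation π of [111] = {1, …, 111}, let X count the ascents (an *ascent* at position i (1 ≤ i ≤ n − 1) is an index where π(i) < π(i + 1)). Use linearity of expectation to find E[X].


Write X = Σ X_I over i = 1, …, 110, with X_I the indicator of one ascent.
There are 110 indicators.
For each fixed i, the pair (π(i), π(i+1)) is a uniformly random ordered pair of distinct values from {1, …, 111}; by symmetry P[π(i) < π(i+1)] = 1/2.
By linearity: E[X] = 110 · (1/2) = (111 − 1) · (1/2) = 55 ≈ 55.0000.

E[X] = 55 = 55.0000.


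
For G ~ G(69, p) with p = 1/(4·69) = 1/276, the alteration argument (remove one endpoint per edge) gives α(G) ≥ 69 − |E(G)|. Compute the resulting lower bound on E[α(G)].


E[|E(G)|] = C(69, 2)·p = 2346 · (1/276) = 17/2.
E[α(G)] ≥ n − E[|E(G)|] = 69 − 17/2 = 121/2.
Numerically: ≈ 60.5000.
(This is only a lower bound; the true E[α(G)] may be larger.)

E[α(G)] ≥ 121/2 ≈ 60.5000.


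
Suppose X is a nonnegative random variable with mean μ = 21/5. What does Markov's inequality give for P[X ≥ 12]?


μ = E[X] = 21/5, a = 12.
Markov: P[X ≥ 12] ≤ μ/a = (21/5)/12 = 7/20.
Numerically: ≈ 0.3500.
(Since a = 12 > μ = 4.2000, the bound 7/20 is < 1 and informative.)

P[X ≥ 12] ≤ 7/20 ≈ 0.3500.


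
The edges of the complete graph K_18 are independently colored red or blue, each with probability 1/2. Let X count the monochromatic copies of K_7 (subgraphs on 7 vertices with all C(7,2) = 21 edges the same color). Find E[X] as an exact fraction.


Let X = Σ_S X_S over the C(18, 7) = 31824 subsets S of size 7, where X_S = 1 if the K_7 on S is monochromatic.
For a fixed S, the K_7 on S has C(7, 2) = 21 edges. P[all 21 edges red] = (1/2)^21, and likewise for blue, so P[monochromatic] = 2·(1/2)^21 = 2^{1 − 21} = 1/1048576.
By linearity: E[X] = C(18, 7) · 2^{1 − 21} = 31824 · 1/1048576 = 1989/65536.
Numerically: E[X] ≈ 0.0303.

E[X] = C(18,7)·2^(1−C(7,2)) = 1989/65536 ≈ 0.0303.


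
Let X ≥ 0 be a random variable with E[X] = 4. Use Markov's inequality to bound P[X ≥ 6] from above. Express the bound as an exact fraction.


μ = E[X] = 4, a = 6.
Markov: P[X ≥ 6] ≤ μ/a = (4)/6 = 2/3.
Numerically: ≈ 0.666667.
(Since a = 6 > μ = 4.000000, the bound 2/3 is < 1 and informative.)

P[X ≥ 6] ≤ 2/3 ≈ 0.666667.


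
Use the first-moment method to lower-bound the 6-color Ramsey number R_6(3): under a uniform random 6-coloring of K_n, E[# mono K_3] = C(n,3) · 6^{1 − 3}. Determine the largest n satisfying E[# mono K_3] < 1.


We need C(n, 3) · 6^{1 − 3} < 1, i.e. C(n, 3) < 6^{3 − 1} = 36.
Check values of n near the boundary:
  n = 3: C(3, 3) = 1; 1 < 36? YES
  n = 4: C(4, 3) = 4; 4 < 36? YES
  n = 5: C(5, 3) = 10; 10 < 36? YES
  n = 6: C(6, 3) = 20; 20 < 36? YES
  n = 7: C(7, 3) = 35; 35 < 36? YES
  n = 8: C(8, 3) = 56; 56 < 36? NO
  n = 9: C(9, 3) = 84; 84 < 36? NO
The largest n with C(n, 3) < 36 is n = 7 (where E[X] = 35/36 ≈ 0.972222). Hence R_6(3) > 7, i.e. R_6(3) ≥ 8.

Largest n = 7; hence R_6(3) > 7.


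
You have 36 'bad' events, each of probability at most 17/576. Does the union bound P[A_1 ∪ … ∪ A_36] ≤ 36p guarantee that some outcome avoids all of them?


Union bound: P[∪_{i=1}^{36} A_i] ≤ Σ_i P[A_i] ≤ 36·p = 36·(17/576) = 17/16.
Numerically: 17/16 ≈ 1.06250.
Is 17/16 < 1? NO.
Since the bound 17/16 is ≥ 1, the union bound is uninformative here; it does NOT by itself certify existence.

36·p = 17/16 ≈ 1.06250; existence NOT certified by the union bound.


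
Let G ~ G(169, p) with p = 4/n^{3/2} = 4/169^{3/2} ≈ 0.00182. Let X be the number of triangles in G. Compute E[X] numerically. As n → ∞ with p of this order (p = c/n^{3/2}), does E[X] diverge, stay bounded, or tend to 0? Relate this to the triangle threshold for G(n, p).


Number of potential triangles: C(169, 3) = 790244.
Each occurs with probability p³ ≈ (0.00182)³ ≈ 6.03517e-09.
By linearity: E[X] = C(169, 3)·p³ ≈ 790244 · 6.03517e-09 ≈ 0.005.
Since α = 3/2 > 1, p = c/n^{3/2} = o(1/n) is below the triangle threshold p ~ 1/n. Asymptotically E[X] ~ (c³/6)·n^{3(1−α)} = (4³/6)·n^{-1.5} → 0, so by Markov's inequality G has no triangles w.h.p.

E[X] ≈ 0.005; in regime p = Θ(1/n^{3/2}) E[X] tends to 0 (below the triangle threshold p ~ 1/n).


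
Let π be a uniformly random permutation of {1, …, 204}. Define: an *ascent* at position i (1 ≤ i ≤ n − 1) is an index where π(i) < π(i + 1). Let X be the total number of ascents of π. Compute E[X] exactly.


Write X = Σ X_I over i = 1, …, 203, with X_I the indicator of one ascent.
There are 203 indicators.
For each fixed i, the pair (π(i), π(i+1)) is a uniformly random ordered pair of distinct values from {1, …, 204}; by symmetry P[π(i) < π(i+1)] = 1/2.
By linearity: E[X] = 203 · (1/2) = (204 − 1) · (1/2) = 203/2 ≈ 101.500000.

E[X] = 203/2 = 101.500000.


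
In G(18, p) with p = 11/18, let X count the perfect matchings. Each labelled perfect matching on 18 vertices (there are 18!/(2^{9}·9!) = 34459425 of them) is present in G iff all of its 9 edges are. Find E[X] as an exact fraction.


K_18 has 18!/(2^{9}·9!) = 34459425 labelled perfect matchings.
For each such perfect matching H, let X_H = 1 if all 9 edges of H are present in G. Then P[X_H = 1] = p^{9} = (11/18)^{9} = 2357947691/198359290368.
Summing the indicators: E[X] = Σ_H E[X_H] = 34459425 · p^{9} = 34459425 · 2357947691/198359290368 = 1003129896443675/2448880128.
Numerically: E[X] ≈ 409628.

E[X] = 34459425 · (11/18)^{9} = 1003129896443675/2448880128 ≈ 409628.


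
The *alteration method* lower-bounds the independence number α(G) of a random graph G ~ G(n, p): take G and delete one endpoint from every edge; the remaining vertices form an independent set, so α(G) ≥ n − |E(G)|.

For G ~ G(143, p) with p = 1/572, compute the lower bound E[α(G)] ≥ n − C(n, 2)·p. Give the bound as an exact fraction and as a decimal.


E[|E(G)|] = C(143, 2)·p = 10153 · (1/572) = 71/4.
E[α(G)] ≥ n − E[|E(G)|] = 143 − 71/4 = 501/4.
Numerically: ≈ 125.250.
(This is only a lower bound; the true E[α(G)] may be larger.)

E[α(G)] ≥ 501/4 ≈ 125.250.


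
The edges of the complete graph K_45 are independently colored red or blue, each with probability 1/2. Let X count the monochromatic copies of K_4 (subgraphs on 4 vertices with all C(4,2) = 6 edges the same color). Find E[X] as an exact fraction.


Let X = Σ_S X_S over the C(45, 4) = 148995 subsets S of size 4, where X_S = 1 if the K_4 on S is monochromatic.
For a fixed S, the K_4 on S has C(4, 2) = 6 edges. P[all 6 edges red] = (1/2)^6, and likewise for blue, so P[monochromatic] = 2·(1/2)^6 = 2^{1 − 6} = 1/32.
By linearity: E[X] = C(45, 4) · 2^{1 − 6} = 148995 · 1/32 = 148995/32.
Numerically: E[X] ≈ 4656.093750.

E[X] = C(45,4)·2^(1−C(4,2)) = 148995/32 ≈ 4656.093750.


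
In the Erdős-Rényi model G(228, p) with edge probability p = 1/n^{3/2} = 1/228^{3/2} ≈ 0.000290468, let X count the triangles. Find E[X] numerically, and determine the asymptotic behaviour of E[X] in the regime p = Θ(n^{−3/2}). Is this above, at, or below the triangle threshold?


Number of potential triangles: C(228, 3) = 1949476.
Each occurs with probability p³ ≈ (0.000290468)³ ≈ 2.45071714e-11.
By linearity: E[X] = C(228, 3)·p³ ≈ 1949476 · 2.45071714e-11 ≈ 0.000048.
Since α = 3/2 > 1, p = c/n^{3/2} = o(1/n) is below the triangle threshold p ~ 1/n. Asymptotically E[X] ~ (c³/6)·n^{3(1−α)} = (1³/6)·n^{-1.5} → 0, so by Markov's inequality G has no triangles w.h.p.

E[X] ≈ 0.000048; in regime p = Θ(1/n^{3/2}) E[X] tends to 0 (below the triangle threshold p ~ 1/n).


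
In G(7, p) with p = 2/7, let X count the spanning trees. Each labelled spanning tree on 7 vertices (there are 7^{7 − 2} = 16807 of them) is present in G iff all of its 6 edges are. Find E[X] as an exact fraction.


K_7 has 7^{7 − 2} = 16807 labelled spanning trees.
For each such spanning tree H, let X_H = 1 if all 6 edges of H are present in G. Then P[X_H = 1] = p^{6} = (2/7)^{6} = 64/117649.
By linearity: E[X] = Σ_H E[X_H] = 16807 · p^{6} = 16807 · 64/117649 = 64/7.
Numerically: E[X] ≈ 9.14.

E[X] = 16807 · (2/7)^{6} = 64/7 ≈ 9.14.


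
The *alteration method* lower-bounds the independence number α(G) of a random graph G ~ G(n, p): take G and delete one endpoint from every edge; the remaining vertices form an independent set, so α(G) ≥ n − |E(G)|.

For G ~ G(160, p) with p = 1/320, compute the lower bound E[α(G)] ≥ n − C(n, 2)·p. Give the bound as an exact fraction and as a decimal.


E[|E(G)|] = C(160, 2)·p = 12720 · (1/320) = 159/4.
E[α(G)] ≥ n − E[|E(G)|] = 160 − 159/4 = 481/4.
Numerically: ≈ 120.25000.
(This is only a lower bound; the true E[α(G)] may be larger.)

E[α(G)] ≥ 481/4 ≈ 120.25000.


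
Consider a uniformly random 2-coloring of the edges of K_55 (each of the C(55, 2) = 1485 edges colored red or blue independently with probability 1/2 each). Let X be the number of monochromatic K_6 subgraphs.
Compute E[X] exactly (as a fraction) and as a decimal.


Let X = Σ_S X_S over the C(55, 6) = 28989675 subsets S of size 6, where X_S = 1 if the K_6 on S is monochromatic.
For a fixed S, the K_6 on S has C(6, 2) = 15 edges. P[all 15 edges red] = (1/2)^15, and likewise for blue, so P[monochromatic] = 2·(1/2)^15 = 2^{1 − 15} = 1/16384.
By linearity: E[X] = C(55, 6) · 2^{1 − 15} = 28989675 · 1/16384 = 28989675/16384.
Numerically: E[X] ≈ 1769.38934.

E[X] = C(55,6)·2^(1−C(6,2)) = 28989675/16384 ≈ 1769.38934.


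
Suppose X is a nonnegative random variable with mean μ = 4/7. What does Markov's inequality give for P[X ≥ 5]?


μ = E[X] = 4/7, a = 5.
Markov: P[X ≥ 5] ≤ μ/a = (4/7)/5 = 4/35.
Numerically: ≈ 0.114.
(Since a = 5 > μ = 0.571, the bound 4/35 is < 1 and informative.)

P[X ≥ 5] ≤ 4/35 ≈ 0.114.


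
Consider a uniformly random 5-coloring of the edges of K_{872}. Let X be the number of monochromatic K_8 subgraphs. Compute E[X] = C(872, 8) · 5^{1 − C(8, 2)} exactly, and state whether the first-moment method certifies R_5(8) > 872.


E[X] = C(872, 8) · 5^{1 − 28} = 8028343903111291045 · 5^{−27} = 8028343903111291045/7450580596923828125.
As a reduced fraction: E[X] = 1605668780622258209/1490116119384765625 ≈ 1.0775.
Is E[X] < 1? NO.
Since E[X] ≥ 1, the first-moment bound is inconclusive at n = 872; it does NOT by itself certify R_5(8) > 872.

E[X] = 1605668780622258209/1490116119384765625 ≈ 1.0775; E[X] ≥ 1; first-moment method inconclusive here.


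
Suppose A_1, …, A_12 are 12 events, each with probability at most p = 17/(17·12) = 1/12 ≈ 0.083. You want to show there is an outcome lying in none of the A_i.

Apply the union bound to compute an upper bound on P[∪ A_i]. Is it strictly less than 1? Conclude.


Union bound: P[∪_{i=1}^{12} A_i] ≤ Σ_i P[A_i] ≤ 12·p = 12·(1/12) = 1.
Numerically: 1 ≈ 1.000.
Is 1 < 1? NO.
Since the bound 1 is ≥ 1, the union bound is uninformative here; it does NOT by itself certify existence.

12·p = 1 ≈ 1.000; existence NOT certified by the union bound.


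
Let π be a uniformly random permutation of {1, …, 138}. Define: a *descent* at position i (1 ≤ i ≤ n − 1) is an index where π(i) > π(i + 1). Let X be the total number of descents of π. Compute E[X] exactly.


Write X = Σ X_I over i = 1, …, 137, with X_I the indicator of one descent.
There are 137 indicators.
For each fixed i, the pair (π(i), π(i+1)) is a uniformly random ordered pair of distinct values from {1, …, 138}; by symmetry P[π(i) > π(i+1)] = 1/2.
By linearity: E[X] = 137 · (1/2) = (138 − 1) · (1/2) = 137/2 ≈ 68.5000.

E[X] = 137/2 = 68.5000.


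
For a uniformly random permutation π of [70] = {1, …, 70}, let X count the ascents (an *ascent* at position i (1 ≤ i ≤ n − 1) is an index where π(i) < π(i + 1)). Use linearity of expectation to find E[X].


Write X = Σ X_I over i = 1, …, 69, with X_I the indicator of one ascent.
There are 69 indicators.
For each fixed i, the pair (π(i), π(i+1)) is a uniformly random ordered pair of distinct values from {1, …, 70}; by symmetry P[π(i) < π(i+1)] = 1/2.
By linearity: E[X] = 69 · (1/2) = (70 − 1) · (1/2) = 69/2 ≈ 34.500000.

E[X] = 69/2 = 34.500000.


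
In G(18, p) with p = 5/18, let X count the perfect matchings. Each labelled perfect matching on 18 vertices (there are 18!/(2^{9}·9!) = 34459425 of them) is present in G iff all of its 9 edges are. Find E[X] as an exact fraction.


K_18 has 18!/(2^{9}·9!) = 34459425 labelled perfect matchings.
For each such perfect matching H, let X_H = 1 if all 9 edges of H are present in G. Then P[X_H = 1] = p^{9} = (5/18)^{9} = 1953125/198359290368.
By linearity: E[X] = Σ_H E[X_H] = 34459425 · p^{9} = 34459425 · 1953125/198359290368 = 830908203125/2448880128.
Numerically: E[X] ≈ 339.3.

E[X] = 34459425 · (5/18)^{9} = 830908203125/2448880128 ≈ 339.3.


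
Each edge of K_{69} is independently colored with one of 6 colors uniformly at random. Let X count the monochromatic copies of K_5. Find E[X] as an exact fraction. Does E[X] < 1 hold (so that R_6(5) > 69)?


E[X] = C(69, 5) · 6^{1 − 10} = 11238513 · 6^{−9} = 11238513/10077696.
As a reduced fraction: E[X] = 3746171/3359232 ≈ 1.115.
Is E[X] < 1? NO.
Since E[X] ≥ 1, the first-moment bound is inconclusive at n = 69; it does NOT by itself certify R_6(5) > 69.

E[X] = 3746171/3359232 ≈ 1.115; E[X] ≥ 1; first-moment method inconclusive here.


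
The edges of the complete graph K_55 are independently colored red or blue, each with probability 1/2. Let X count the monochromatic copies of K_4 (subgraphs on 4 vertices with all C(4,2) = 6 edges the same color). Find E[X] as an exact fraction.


Let X = Σ_S X_S over the C(55, 4) = 341055 subsets S of size 4, where X_S = 1 if the K_4 on S is monochromatic.
For a fixed S, the K_4 on S has C(4, 2) = 6 edges. P[all 6 edges red] = (1/2)^6, and likewise for blue, so P[monochromatic] = 2·(1/2)^6 = 2^{1 − 6} = 1/32.
Summing: E[X] = C(55, 4) · 2^{1 − 6} = 341055 · 1/32 = 341055/32.
Numerically: E[X] ≈ 10657.969.

E[X] = C(55,4)·2^(1−C(4,2)) = 341055/32 ≈ 10657.969.


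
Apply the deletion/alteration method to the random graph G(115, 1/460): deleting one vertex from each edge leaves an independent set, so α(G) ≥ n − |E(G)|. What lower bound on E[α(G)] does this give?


E[|E(G)|] = C(115, 2)·p = 6555 · (1/460) = 57/4.
E[α(G)] ≥ n − E[|E(G)|] = 115 − 57/4 = 403/4.
Numerically: ≈ 100.750.
(This is only a lower bound; the true E[α(G)] may be larger.)

E[α(G)] ≥ 403/4 ≈ 100.750.


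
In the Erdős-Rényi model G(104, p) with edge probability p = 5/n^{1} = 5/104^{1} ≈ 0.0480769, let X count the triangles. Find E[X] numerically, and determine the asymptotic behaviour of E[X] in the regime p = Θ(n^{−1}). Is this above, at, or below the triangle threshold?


Number of potential triangles: C(104, 3) = 182104.
Each occurs with probability p³ ≈ (0.0480769)³ ≈ 1.11124545e-04.
By linearity: E[X] = C(104, 3)·p³ ≈ 182104 · 1.11124545e-04 ≈ 20.236224.
Here α = 1, so p = 5/n is exactly at the triangle threshold p ~ 1/n. Asymptotically E[X] → c³/6 = 5³/6 = 125/6 ≈ 20.833333, a bounded constant. In this regime the triangle count is asymptotically Poisson(c³/6).

E[X] ≈ 20.236224; in regime p = Θ(1/n^{1}) E[X] stays bounded (at the triangle threshold p ~ 1/n).


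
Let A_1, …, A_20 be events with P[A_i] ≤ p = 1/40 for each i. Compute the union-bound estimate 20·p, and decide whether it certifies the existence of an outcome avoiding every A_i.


Union bound: P[∪_{i=1}^{20} A_i] ≤ Σ_i P[A_i] ≤ 20·p = 20·(1/40) = 1/2.
Numerically: 1/2 ≈ 0.500.
Is 1/2 < 1? YES.
Since P[∪ A_i] ≤ 1/2 < 1, the complement has P[∩ A_i^c] ≥ 1 − 1/2 = 1/2 > 0, so some outcome avoids every A_i.

20·p = 1/2 ≈ 0.500; existence CERTIFIED by the union bound.


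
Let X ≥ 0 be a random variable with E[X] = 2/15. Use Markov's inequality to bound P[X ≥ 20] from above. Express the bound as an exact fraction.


μ = E[X] = 2/15, a = 20.
Markov: P[X ≥ 20] ≤ μ/a = (2/15)/20 = 1/150.
Numerically: ≈ 0.007.
(Since a = 20 > μ = 0.133, the bound 1/150 is < 1 and informative.)

P[X ≥ 20] ≤ 1/150 ≈ 0.007.


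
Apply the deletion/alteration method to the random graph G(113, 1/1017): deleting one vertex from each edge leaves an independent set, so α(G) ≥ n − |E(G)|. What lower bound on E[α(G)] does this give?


E[|E(G)|] = C(113, 2)·p = 6328 · (1/1017) = 56/9.
E[α(G)] ≥ n − E[|E(G)|] = 113 − 56/9 = 961/9.
Numerically: ≈ 106.77778.
(This is only a lower bound; the true E[α(G)] may be larger.)

E[α(G)] ≥ 961/9 ≈ 106.77778.


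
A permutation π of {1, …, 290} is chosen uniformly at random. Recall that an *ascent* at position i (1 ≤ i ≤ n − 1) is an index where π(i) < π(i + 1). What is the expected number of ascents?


Write X = Σ X_I over i = 1, …, 289, with X_I the indicator of one ascent.
There are 289 indicators.
For each fixed i, the pair (π(i), π(i+1)) is a uniformly random ordered pair of distinct values from {1, …, 290}; by symmetry P[π(i) < π(i+1)] = 1/2.
By linearity: E[X] = 289 · (1/2) = (290 − 1) · (1/2) = 289/2 ≈ 144.500.

E[X] = 289/2 = 144.500.


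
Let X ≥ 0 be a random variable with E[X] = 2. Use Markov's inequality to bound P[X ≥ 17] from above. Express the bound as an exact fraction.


μ = E[X] = 2, a = 17.
Markov: P[X ≥ 17] ≤ μ/a = (2)/17 = 2/17.
Numerically: ≈ 0.11765.
(Since a = 17 > μ = 2.00000, the bound 2/17 is < 1 and informative.)

P[X ≥ 17] ≤ 2/17 ≈ 0.11765.


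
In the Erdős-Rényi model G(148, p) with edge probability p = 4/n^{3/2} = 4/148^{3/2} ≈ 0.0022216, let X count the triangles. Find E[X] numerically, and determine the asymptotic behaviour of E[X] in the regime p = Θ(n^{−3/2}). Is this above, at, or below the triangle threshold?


Number of potential triangles: C(148, 3) = 529396.
Each occurs with probability p³ ≈ (0.0022216)³ ≈ 1.0964839e-08.
By linearity: E[X] = C(148, 3)·p³ ≈ 529396 · 1.0964839e-08 ≈ 0.00580.
Since α = 3/2 > 1, p = c/n^{3/2} = o(1/n) is below the triangle threshold p ~ 1/n. Asymptotically E[X] ~ (c³/6)·n^{3(1−α)} = (4³/6)·n^{-1.5} → 0, so by Markov's inequality G has no triangles w.h.p.

E[X] ≈ 0.00580; in regime p = Θ(1/n^{3/2}) E[X] tends to 0 (below the triangle threshold p ~ 1/n).


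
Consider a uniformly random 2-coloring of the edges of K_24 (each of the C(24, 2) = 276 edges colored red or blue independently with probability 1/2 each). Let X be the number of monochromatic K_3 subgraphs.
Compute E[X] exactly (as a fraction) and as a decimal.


Let X = Σ_S X_S over the C(24, 3) = 2024 subsets S of size 3, where X_S = 1 if the K_3 on S is monochromatic.
For a fixed S, the K_3 on S has C(3, 2) = 3 edges. P[all 3 edges red] = (1/2)^3, and likewise for blue, so P[monochromatic] = 2·(1/2)^3 = 2^{1 − 3} = 1/4.
Summing: E[X] = C(24, 3) · 2^{1 − 3} = 2024 · 1/4 = 506.
Numerically: E[X] ≈ 506.000000.

E[X] = C(24,3)·2^(1−C(3,2)) = 506 ≈ 506.000000.


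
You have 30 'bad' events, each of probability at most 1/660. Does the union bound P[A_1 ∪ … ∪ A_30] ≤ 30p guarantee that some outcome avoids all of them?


Union bound: P[∪_{i=1}^{30} A_i] ≤ Σ_i P[A_i] ≤ 30·p = 30·(1/660) = 1/22.
Numerically: 1/22 ≈ 0.0455.
Is 1/22 < 1? YES.
Since P[∪ A_i] ≤ 1/22 < 1, the complement has P[∩ A_i^c] ≥ 1 − 1/22 = 21/22 > 0, so some outcome avoids every A_i.

30·p = 1/22 ≈ 0.0455; existence CERTIFIED by the union bound.


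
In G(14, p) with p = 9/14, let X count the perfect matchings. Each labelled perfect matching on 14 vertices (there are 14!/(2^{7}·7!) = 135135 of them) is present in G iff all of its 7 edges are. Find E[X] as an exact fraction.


K_14 has 14!/(2^{7}·7!) = 135135 labelled perfect matchings.
For each such perfect matching H, let X_H = 1 if all 7 edges of H are present in G. Then P[X_H = 1] = p^{7} = (9/14)^{7} = 4782969/105413504.
By linearity: E[X] = Σ_H E[X_H] = 135135 · p^{7} = 135135 · 4782969/105413504 = 92335216545/15059072.
Numerically: E[X] ≈ 6131.53.

E[X] = 135135 · (9/14)^{7} = 92335216545/15059072 ≈ 6131.53.


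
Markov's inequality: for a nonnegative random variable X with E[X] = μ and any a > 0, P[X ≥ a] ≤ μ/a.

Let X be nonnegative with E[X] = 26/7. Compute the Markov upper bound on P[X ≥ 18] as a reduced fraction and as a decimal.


μ = E[X] = 26/7, a = 18.
Markov: P[X ≥ 18] ≤ μ/a = (26/7)/18 = 13/63.
Numerically: ≈ 0.2063.
(Since a = 18 > μ = 3.7143, the bound 13/63 is < 1 and informative.)

P[X ≥ 18] ≤ 13/63 ≈ 0.2063.


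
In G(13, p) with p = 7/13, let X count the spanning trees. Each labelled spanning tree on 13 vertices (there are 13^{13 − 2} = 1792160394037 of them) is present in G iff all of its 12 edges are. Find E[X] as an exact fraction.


K_13 has 13^{13 − 2} = 1792160394037 labelled spanning trees.
For each such spanning tree H, let X_H = 1 if all 12 edges of H are present in G. Then P[X_H = 1] = p^{12} = (7/13)^{12} = 13841287201/23298085122481.
Summing the indicators: E[X] = Σ_H E[X_H] = 1792160394037 · p^{12} = 1792160394037 · 13841287201/23298085122481 = 13841287201/13.
Numerically: E[X] ≈ 1.06e+09.

E[X] = 1792160394037 · (7/13)^{12} = 13841287201/13 ≈ 1.06e+09.


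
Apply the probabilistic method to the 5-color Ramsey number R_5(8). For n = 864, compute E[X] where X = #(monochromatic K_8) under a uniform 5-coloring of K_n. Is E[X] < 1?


E[X] = C(864, 8) · 5^{1 − 28} = 7455455062926006708 · 5^{−27} = 7455455062926006708/7450580596923828125.
As a reduced fraction: E[X] = 7455455062926006708/7450580596923828125 ≈ 1.0007.
Is E[X] < 1? NO.
Since E[X] ≥ 1, the first-moment bound is inconclusive at n = 864; it does NOT by itself certify R_5(8) > 864.

E[X] = 7455455062926006708/7450580596923828125 ≈ 1.0007; E[X] ≥ 1; first-moment method inconclusive here.


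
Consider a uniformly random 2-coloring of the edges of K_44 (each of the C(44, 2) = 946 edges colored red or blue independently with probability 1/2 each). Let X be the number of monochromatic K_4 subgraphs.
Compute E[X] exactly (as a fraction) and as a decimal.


Let X = Σ_S X_S over the C(44, 4) = 135751 subsets S of size 4, where X_S = 1 if the K_4 on S is monochromatic.
For a fixed S, the K_4 on S has C(4, 2) = 6 edges. P[all 6 edges red] = (1/2)^6, and likewise for blue, so P[monochromatic] = 2·(1/2)^6 = 2^{1 − 6} = 1/32.
By linearity of expectation: E[X] = C(44, 4) · 2^{1 − 6} = 135751 · 1/32 = 135751/32.
Numerically: E[X] ≈ 4242.21875.

E[X] = C(44,4)·2^(1−C(4,2)) = 135751/32 ≈ 4242.21875.


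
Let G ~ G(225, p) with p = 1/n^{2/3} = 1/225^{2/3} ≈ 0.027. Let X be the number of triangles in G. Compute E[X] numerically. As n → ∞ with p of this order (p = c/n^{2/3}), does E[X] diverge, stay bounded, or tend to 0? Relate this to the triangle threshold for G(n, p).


Number of potential triangles: C(225, 3) = 1873200.
Each occurs with probability p³ ≈ (0.027)³ ≈ 1.97531e-05.
By linearity: E[X] = C(225, 3)·p³ ≈ 1873200 · 1.97531e-05 ≈ 37.001.
Since α = 2/3 < 1, p = c/n^{2/3} ≫ 1/n is above the triangle threshold p ~ 1/n. Asymptotically E[X] ~ (c³/6)·n^{3(1−α)} = (1³/6)·n^{1} → ∞; triangles are abundant w.h.p.

E[X] ≈ 37.001; in regime p = Θ(1/n^{2/3}) E[X] diverges (above the triangle threshold p ~ 1/n).


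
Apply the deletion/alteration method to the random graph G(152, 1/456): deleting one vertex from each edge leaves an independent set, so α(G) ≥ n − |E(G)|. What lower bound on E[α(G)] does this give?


E[|E(G)|] = C(152, 2)·p = 11476 · (1/456) = 151/6.
E[α(G)] ≥ n − E[|E(G)|] = 152 − 151/6 = 761/6.
Numerically: ≈ 126.833.
(This is only a lower bound; the true E[α(G)] may be larger.)

E[α(G)] ≥ 761/6 ≈ 126.833.


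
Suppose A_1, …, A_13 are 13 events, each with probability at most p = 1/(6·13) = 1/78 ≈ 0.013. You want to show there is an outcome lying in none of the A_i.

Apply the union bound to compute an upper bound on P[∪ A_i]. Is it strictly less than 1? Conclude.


Union bound: P[∪_{i=1}^{13} A_i] ≤ Σ_i P[A_i] ≤ 13·p = 13·(1/78) = 1/6.
Numerically: 1/6 ≈ 0.167.
Is 1/6 < 1? YES.
Since P[∪ A_i] ≤ 1/6 < 1, the complement has P[∩ A_i^c] ≥ 1 − 1/6 = 5/6 > 0, so some outcome avoids every A_i.

13·p = 1/6 ≈ 0.167; existence CERTIFIED by the union bound.


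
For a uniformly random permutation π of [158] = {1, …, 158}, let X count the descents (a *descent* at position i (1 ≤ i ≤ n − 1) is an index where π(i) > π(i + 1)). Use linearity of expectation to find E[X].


Write X = Σ X_I over i = 1, …, 157, with X_I the indicator of one descent.
There are 157 indicators.
For each fixed i, the pair (π(i), π(i+1)) is a uniformly random ordered pair of distinct values from {1, …, 158}; by symmetry P[π(i) > π(i+1)] = 1/2.
By linearity: E[X] = 157 · (1/2) = (158 − 1) · (1/2) = 157/2 ≈ 78.50000.

E[X] = 157/2 = 78.50000.


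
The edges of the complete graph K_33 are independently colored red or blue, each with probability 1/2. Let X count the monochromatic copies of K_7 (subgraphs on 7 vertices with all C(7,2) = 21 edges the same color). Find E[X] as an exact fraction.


Let X = Σ_S X_S over the C(33, 7) = 4272048 subsets S of size 7, where X_S = 1 if the K_7 on S is monochromatic.
For a fixed S, the K_7 on S has C(7, 2) = 21 edges. P[all 21 edges red] = (1/2)^21, and likewise for blue, so P[monochromatic] = 2·(1/2)^21 = 2^{1 − 21} = 1/1048576.
By linearity of expectation: E[X] = C(33, 7) · 2^{1 − 21} = 4272048 · 1/1048576 = 267003/65536.
Numerically: E[X] ≈ 4.07414.

E[X] = C(33,7)·2^(1−C(7,2)) = 267003/65536 ≈ 4.07414.


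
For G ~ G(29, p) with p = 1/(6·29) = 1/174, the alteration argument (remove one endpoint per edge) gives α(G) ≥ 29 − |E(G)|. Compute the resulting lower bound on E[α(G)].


E[|E(G)|] = C(29, 2)·p = 406 · (1/174) = 7/3.
E[α(G)] ≥ n − E[|E(G)|] = 29 − 7/3 = 80/3.
Numerically: ≈ 26.666667.
(This is only a lower bound; the true E[α(G)] may be larger.)

E[α(G)] ≥ 80/3 ≈ 26.666667.


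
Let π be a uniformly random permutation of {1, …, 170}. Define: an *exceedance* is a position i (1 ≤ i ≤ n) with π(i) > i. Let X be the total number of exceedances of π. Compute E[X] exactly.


Write X = Σ_{i=1}^{170} X_i, where X_i = 1_{π(i) > i}.
For each fixed i, π(i) is uniform over {1, …, 170} (marginal of a uniform permutation), so P[π(i) > i] = (n − i)/n. Summing: Σ_{i=1}^{170} (n − i)/n = (0 + 1 + … + 169)/170 = 170(170 − 1)/(2·170) = (170 − 1)/2.
Hence E[X] = Σ_{i=1}^{170} (170 − i)/170 = 169/2 ≈ 84.500000.

E[X] = 169/2 = 84.500000.


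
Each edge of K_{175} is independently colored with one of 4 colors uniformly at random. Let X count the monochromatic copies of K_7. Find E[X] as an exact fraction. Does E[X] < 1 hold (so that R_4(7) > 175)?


E[X] = C(175, 7) · 4^{1 − 21} = 883208107275 · 4^{−20} = 883208107275/1099511627776.
As a reduced fraction: E[X] = 883208107275/1099511627776 ≈ 0.80327.
Is E[X] < 1? YES.
Since E[X] < 1, there exists a 4-coloring of K_{175} with no monochromatic K_7; hence R_4(7) > 175.

E[X] = 883208107275/1099511627776 ≈ 0.80327; E[X] < 1, so R_4(7) > 175.


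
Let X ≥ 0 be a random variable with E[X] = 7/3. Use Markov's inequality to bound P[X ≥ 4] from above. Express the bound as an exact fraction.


μ = E[X] = 7/3, a = 4.
Markov: P[X ≥ 4] ≤ μ/a = (7/3)/4 = 7/12.
Numerically: ≈ 0.58333.
(Since a = 4 > μ = 2.33333, the bound 7/12 is < 1 and informative.)

P[X ≥ 4] ≤ 7/12 ≈ 0.58333.


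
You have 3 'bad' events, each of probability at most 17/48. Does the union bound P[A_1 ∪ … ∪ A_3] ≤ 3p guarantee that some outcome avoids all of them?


Union bound: P[∪_{i=1}^{3} A_i] ≤ Σ_i P[A_i] ≤ 3·p = 3·(17/48) = 17/16.
Numerically: 17/16 ≈ 1.062500.
Is 17/16 < 1? NO.
Since the bound 17/16 is ≥ 1, the union bound is uninformative here; it does NOT by itself certify existence.

3·p = 17/16 ≈ 1.062500; existence NOT certified by the union bound.


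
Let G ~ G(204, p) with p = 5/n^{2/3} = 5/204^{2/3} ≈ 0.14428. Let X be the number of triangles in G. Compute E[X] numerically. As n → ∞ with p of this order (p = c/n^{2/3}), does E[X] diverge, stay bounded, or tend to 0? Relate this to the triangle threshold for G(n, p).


Number of potential triangles: C(204, 3) = 1394204.
Each occurs with probability p³ ≈ (0.14428)³ ≈ 3.0036524e-03.
By linearity: E[X] = C(204, 3)·p³ ≈ 1394204 · 3.0036524e-03 ≈ 4187.70425.
Since α = 2/3 < 1, p = c/n^{2/3} ≫ 1/n is above the triangle threshold p ~ 1/n. Asymptotically E[X] ~ (c³/6)·n^{3(1−α)} = (5³/6)·n^{1} → ∞; triangles are abundant w.h.p.

E[X] ≈ 4187.70425; in regime p = Θ(1/n^{2/3}) E[X] diverges (above the triangle threshold p ~ 1/n).


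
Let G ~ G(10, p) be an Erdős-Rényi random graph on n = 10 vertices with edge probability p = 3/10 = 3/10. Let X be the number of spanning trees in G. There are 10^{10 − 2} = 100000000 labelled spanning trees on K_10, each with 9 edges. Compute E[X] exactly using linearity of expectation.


K_10 has 10^{10 − 2} = 100000000 labelled spanning trees.
For each such spanning tree H, let X_H = 1 if all 9 edges of H are present in G. Then P[X_H = 1] = p^{9} = (3/10)^{9} = 19683/1000000000.
By linearity of expectation: E[X] = Σ_H E[X_H] = 100000000 · p^{9} = 100000000 · 19683/1000000000 = 19683/10.
Numerically: E[X] ≈ 1968.

E[X] = 100000000 · (3/10)^{9} = 19683/10 ≈ 1968.


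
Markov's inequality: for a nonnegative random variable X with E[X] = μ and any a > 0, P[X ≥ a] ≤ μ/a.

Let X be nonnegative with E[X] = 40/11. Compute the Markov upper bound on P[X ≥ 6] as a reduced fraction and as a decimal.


μ = E[X] = 40/11, a = 6.
Markov: P[X ≥ 6] ≤ μ/a = (40/11)/6 = 20/33.
Numerically: ≈ 0.6061.
(Since a = 6 > μ = 3.6364, the bound 20/33 is < 1 and informative.)

P[X ≥ 6] ≤ 20/33 ≈ 0.6061.


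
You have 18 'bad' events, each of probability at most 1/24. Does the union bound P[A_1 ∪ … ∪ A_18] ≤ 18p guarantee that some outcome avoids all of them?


Union bound: P[∪_{i=1}^{18} A_i] ≤ Σ_i P[A_i] ≤ 18·p = 18·(1/24) = 3/4.
Numerically: 3/4 ≈ 0.750000.
Is 3/4 < 1? YES.
Since P[∪ A_i] ≤ 3/4 < 1, the complement has P[∩ A_i^c] ≥ 1 − 3/4 = 1/4 > 0, so some outcome avoids every A_i.

18·p = 3/4 ≈ 0.750000; existence CERTIFIED by the union bound.


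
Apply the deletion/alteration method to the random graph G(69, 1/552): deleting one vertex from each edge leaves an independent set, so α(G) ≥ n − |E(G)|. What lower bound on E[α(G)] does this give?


E[|E(G)|] = C(69, 2)·p = 2346 · (1/552) = 17/4.
E[α(G)] ≥ n − E[|E(G)|] = 69 − 17/4 = 259/4.
Numerically: ≈ 64.750.
(This is only a lower bound; the true E[α(G)] may be larger.)

E[α(G)] ≥ 259/4 ≈ 64.750.


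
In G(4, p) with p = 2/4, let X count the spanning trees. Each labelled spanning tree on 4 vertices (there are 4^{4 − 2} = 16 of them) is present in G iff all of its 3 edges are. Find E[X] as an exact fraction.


K_4 has 4^{4 − 2} = 16 labelled spanning trees.
For each such spanning tree H, let X_H = 1 if all 3 edges of H are present in G. Then P[X_H = 1] = p^{3} = (1/2)^{3} = 1/8.
Summing the indicators: E[X] = Σ_H E[X_H] = 16 · p^{3} = 16 · 1/8 = 2.
Numerically: E[X] ≈ 2.

E[X] = 16 · (1/2)^{3} = 2 ≈ 2.


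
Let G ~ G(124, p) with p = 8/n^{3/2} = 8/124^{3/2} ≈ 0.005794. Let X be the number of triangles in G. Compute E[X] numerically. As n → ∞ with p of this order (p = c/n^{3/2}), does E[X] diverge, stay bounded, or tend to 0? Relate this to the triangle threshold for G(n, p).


Number of potential triangles: C(124, 3) = 310124.
Each occurs with probability p³ ≈ (0.005794)³ ≈ 1.944788e-07.
By linearity: E[X] = C(124, 3)·p³ ≈ 310124 · 1.944788e-07 ≈ 0.0603.
Since α = 3/2 > 1, p = c/n^{3/2} = o(1/n) is below the triangle threshold p ~ 1/n. Asymptotically E[X] ~ (c³/6)·n^{3(1−α)} = (8³/6)·n^{-1.5} → 0, so by Markov's inequality G has no triangles w.h.p.

E[X] ≈ 0.0603; in regime p = Θ(1/n^{3/2}) E[X] tends to 0 (below the triangle threshold p ~ 1/n).


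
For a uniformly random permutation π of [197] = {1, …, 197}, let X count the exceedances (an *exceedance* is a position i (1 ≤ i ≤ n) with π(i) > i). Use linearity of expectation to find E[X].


Write X = Σ_{i=1}^{197} X_i, where X_i = 1_{π(i) > i}.
For each fixed i, π(i) is uniform over {1, …, 197} (marginal of a uniform permutation), so P[π(i) > i] = (n − i)/n. Summing: Σ_{i=1}^{197} (n − i)/n = (0 + 1 + … + 196)/197 = 197(197 − 1)/(2·197) = (197 − 1)/2.
Hence E[X] = Σ_{i=1}^{197} (197 − i)/197 = 98 ≈ 98.00000.

E[X] = 98 = 98.00000.


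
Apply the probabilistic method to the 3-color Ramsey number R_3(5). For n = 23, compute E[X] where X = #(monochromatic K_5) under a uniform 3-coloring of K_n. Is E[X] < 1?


E[X] = C(23, 5) · 3^{1 − 10} = 33649 · 3^{−9} = 33649/19683.
As a reduced fraction: E[X] = 33649/19683 ≈ 1.710.
Is E[X] < 1? NO.
Since E[X] ≥ 1, the first-moment bound is inconclusive at n = 23; it does NOT by itself certify R_3(5) > 23.

E[X] = 33649/19683 ≈ 1.710; E[X] ≥ 1; first-moment method inconclusive here.
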